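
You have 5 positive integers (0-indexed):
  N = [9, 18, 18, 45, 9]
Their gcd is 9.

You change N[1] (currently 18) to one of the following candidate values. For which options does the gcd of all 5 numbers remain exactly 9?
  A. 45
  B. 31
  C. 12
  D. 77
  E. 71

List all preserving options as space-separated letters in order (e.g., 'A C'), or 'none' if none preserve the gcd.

Answer: A

Derivation:
Old gcd = 9; gcd of others (without N[1]) = 9
New gcd for candidate v: gcd(9, v). Preserves old gcd iff gcd(9, v) = 9.
  Option A: v=45, gcd(9,45)=9 -> preserves
  Option B: v=31, gcd(9,31)=1 -> changes
  Option C: v=12, gcd(9,12)=3 -> changes
  Option D: v=77, gcd(9,77)=1 -> changes
  Option E: v=71, gcd(9,71)=1 -> changes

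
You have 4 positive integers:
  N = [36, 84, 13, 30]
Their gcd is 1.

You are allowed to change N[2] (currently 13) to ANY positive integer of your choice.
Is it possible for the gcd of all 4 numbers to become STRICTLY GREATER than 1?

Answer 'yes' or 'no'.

Answer: yes

Derivation:
Current gcd = 1
gcd of all OTHER numbers (without N[2]=13): gcd([36, 84, 30]) = 6
The new gcd after any change is gcd(6, new_value).
This can be at most 6.
Since 6 > old gcd 1, the gcd CAN increase (e.g., set N[2] = 6).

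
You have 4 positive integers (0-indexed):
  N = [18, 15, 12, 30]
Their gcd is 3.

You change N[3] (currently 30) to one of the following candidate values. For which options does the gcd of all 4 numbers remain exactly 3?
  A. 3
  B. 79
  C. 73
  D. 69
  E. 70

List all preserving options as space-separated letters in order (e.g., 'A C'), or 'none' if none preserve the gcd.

Old gcd = 3; gcd of others (without N[3]) = 3
New gcd for candidate v: gcd(3, v). Preserves old gcd iff gcd(3, v) = 3.
  Option A: v=3, gcd(3,3)=3 -> preserves
  Option B: v=79, gcd(3,79)=1 -> changes
  Option C: v=73, gcd(3,73)=1 -> changes
  Option D: v=69, gcd(3,69)=3 -> preserves
  Option E: v=70, gcd(3,70)=1 -> changes

Answer: A D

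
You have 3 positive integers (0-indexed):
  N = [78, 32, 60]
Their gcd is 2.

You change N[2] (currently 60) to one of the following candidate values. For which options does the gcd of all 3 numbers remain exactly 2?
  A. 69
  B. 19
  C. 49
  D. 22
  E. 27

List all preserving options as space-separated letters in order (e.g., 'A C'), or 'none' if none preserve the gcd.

Old gcd = 2; gcd of others (without N[2]) = 2
New gcd for candidate v: gcd(2, v). Preserves old gcd iff gcd(2, v) = 2.
  Option A: v=69, gcd(2,69)=1 -> changes
  Option B: v=19, gcd(2,19)=1 -> changes
  Option C: v=49, gcd(2,49)=1 -> changes
  Option D: v=22, gcd(2,22)=2 -> preserves
  Option E: v=27, gcd(2,27)=1 -> changes

Answer: D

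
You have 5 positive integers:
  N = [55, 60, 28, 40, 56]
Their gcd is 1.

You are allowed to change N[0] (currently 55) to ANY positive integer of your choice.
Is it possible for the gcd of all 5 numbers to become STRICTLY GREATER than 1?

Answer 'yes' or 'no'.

Current gcd = 1
gcd of all OTHER numbers (without N[0]=55): gcd([60, 28, 40, 56]) = 4
The new gcd after any change is gcd(4, new_value).
This can be at most 4.
Since 4 > old gcd 1, the gcd CAN increase (e.g., set N[0] = 4).

Answer: yes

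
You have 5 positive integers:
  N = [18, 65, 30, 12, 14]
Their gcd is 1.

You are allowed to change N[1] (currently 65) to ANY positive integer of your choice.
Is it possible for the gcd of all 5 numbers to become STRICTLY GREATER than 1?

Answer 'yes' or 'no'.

Current gcd = 1
gcd of all OTHER numbers (without N[1]=65): gcd([18, 30, 12, 14]) = 2
The new gcd after any change is gcd(2, new_value).
This can be at most 2.
Since 2 > old gcd 1, the gcd CAN increase (e.g., set N[1] = 2).

Answer: yes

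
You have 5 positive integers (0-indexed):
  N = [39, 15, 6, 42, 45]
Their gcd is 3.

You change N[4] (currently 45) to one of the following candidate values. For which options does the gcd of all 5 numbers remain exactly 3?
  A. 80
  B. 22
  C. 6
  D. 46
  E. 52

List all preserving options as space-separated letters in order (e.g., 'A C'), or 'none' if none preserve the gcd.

Answer: C

Derivation:
Old gcd = 3; gcd of others (without N[4]) = 3
New gcd for candidate v: gcd(3, v). Preserves old gcd iff gcd(3, v) = 3.
  Option A: v=80, gcd(3,80)=1 -> changes
  Option B: v=22, gcd(3,22)=1 -> changes
  Option C: v=6, gcd(3,6)=3 -> preserves
  Option D: v=46, gcd(3,46)=1 -> changes
  Option E: v=52, gcd(3,52)=1 -> changes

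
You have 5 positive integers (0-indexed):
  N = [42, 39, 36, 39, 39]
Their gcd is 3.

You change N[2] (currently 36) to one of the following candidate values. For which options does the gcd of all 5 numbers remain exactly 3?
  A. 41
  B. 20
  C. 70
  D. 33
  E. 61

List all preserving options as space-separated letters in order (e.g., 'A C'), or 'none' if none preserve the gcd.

Old gcd = 3; gcd of others (without N[2]) = 3
New gcd for candidate v: gcd(3, v). Preserves old gcd iff gcd(3, v) = 3.
  Option A: v=41, gcd(3,41)=1 -> changes
  Option B: v=20, gcd(3,20)=1 -> changes
  Option C: v=70, gcd(3,70)=1 -> changes
  Option D: v=33, gcd(3,33)=3 -> preserves
  Option E: v=61, gcd(3,61)=1 -> changes

Answer: D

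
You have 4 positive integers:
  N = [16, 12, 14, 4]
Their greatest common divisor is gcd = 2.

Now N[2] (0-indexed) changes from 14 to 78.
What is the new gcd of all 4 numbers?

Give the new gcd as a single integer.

Answer: 2

Derivation:
Numbers: [16, 12, 14, 4], gcd = 2
Change: index 2, 14 -> 78
gcd of the OTHER numbers (without index 2): gcd([16, 12, 4]) = 4
New gcd = gcd(g_others, new_val) = gcd(4, 78) = 2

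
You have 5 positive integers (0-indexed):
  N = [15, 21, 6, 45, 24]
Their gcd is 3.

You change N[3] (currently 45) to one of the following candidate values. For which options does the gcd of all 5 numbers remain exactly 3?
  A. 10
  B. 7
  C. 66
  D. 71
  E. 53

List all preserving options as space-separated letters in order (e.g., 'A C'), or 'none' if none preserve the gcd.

Old gcd = 3; gcd of others (without N[3]) = 3
New gcd for candidate v: gcd(3, v). Preserves old gcd iff gcd(3, v) = 3.
  Option A: v=10, gcd(3,10)=1 -> changes
  Option B: v=7, gcd(3,7)=1 -> changes
  Option C: v=66, gcd(3,66)=3 -> preserves
  Option D: v=71, gcd(3,71)=1 -> changes
  Option E: v=53, gcd(3,53)=1 -> changes

Answer: C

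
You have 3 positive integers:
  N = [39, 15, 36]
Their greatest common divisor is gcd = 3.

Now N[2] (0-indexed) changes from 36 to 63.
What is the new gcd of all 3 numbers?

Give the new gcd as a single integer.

Numbers: [39, 15, 36], gcd = 3
Change: index 2, 36 -> 63
gcd of the OTHER numbers (without index 2): gcd([39, 15]) = 3
New gcd = gcd(g_others, new_val) = gcd(3, 63) = 3

Answer: 3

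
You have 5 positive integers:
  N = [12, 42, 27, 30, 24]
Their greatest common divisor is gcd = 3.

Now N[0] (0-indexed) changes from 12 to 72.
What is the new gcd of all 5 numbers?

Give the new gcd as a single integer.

Numbers: [12, 42, 27, 30, 24], gcd = 3
Change: index 0, 12 -> 72
gcd of the OTHER numbers (without index 0): gcd([42, 27, 30, 24]) = 3
New gcd = gcd(g_others, new_val) = gcd(3, 72) = 3

Answer: 3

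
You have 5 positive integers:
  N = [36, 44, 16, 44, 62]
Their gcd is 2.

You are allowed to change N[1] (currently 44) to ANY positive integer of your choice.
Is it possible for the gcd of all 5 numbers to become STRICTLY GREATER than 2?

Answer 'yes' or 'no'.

Answer: no

Derivation:
Current gcd = 2
gcd of all OTHER numbers (without N[1]=44): gcd([36, 16, 44, 62]) = 2
The new gcd after any change is gcd(2, new_value).
This can be at most 2.
Since 2 = old gcd 2, the gcd can only stay the same or decrease.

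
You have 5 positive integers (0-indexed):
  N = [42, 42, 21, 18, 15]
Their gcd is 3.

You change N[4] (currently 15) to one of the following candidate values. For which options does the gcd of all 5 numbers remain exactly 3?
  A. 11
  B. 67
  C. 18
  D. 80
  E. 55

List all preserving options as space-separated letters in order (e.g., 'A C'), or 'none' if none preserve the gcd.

Answer: C

Derivation:
Old gcd = 3; gcd of others (without N[4]) = 3
New gcd for candidate v: gcd(3, v). Preserves old gcd iff gcd(3, v) = 3.
  Option A: v=11, gcd(3,11)=1 -> changes
  Option B: v=67, gcd(3,67)=1 -> changes
  Option C: v=18, gcd(3,18)=3 -> preserves
  Option D: v=80, gcd(3,80)=1 -> changes
  Option E: v=55, gcd(3,55)=1 -> changes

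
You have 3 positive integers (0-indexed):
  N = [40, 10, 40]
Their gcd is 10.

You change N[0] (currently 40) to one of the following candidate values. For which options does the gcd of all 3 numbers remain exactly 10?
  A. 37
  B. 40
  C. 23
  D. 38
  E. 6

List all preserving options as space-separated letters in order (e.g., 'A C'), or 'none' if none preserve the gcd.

Old gcd = 10; gcd of others (without N[0]) = 10
New gcd for candidate v: gcd(10, v). Preserves old gcd iff gcd(10, v) = 10.
  Option A: v=37, gcd(10,37)=1 -> changes
  Option B: v=40, gcd(10,40)=10 -> preserves
  Option C: v=23, gcd(10,23)=1 -> changes
  Option D: v=38, gcd(10,38)=2 -> changes
  Option E: v=6, gcd(10,6)=2 -> changes

Answer: B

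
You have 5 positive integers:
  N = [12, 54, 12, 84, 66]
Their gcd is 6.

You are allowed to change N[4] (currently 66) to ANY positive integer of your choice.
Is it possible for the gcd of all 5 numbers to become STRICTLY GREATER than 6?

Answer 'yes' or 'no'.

Answer: no

Derivation:
Current gcd = 6
gcd of all OTHER numbers (without N[4]=66): gcd([12, 54, 12, 84]) = 6
The new gcd after any change is gcd(6, new_value).
This can be at most 6.
Since 6 = old gcd 6, the gcd can only stay the same or decrease.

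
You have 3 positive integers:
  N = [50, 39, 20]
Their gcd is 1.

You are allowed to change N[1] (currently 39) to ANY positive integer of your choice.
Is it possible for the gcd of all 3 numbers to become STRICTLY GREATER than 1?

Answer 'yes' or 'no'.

Current gcd = 1
gcd of all OTHER numbers (without N[1]=39): gcd([50, 20]) = 10
The new gcd after any change is gcd(10, new_value).
This can be at most 10.
Since 10 > old gcd 1, the gcd CAN increase (e.g., set N[1] = 10).

Answer: yes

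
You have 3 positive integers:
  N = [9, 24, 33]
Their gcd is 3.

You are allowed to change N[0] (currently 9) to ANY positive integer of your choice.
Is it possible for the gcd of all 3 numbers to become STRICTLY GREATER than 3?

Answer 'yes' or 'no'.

Answer: no

Derivation:
Current gcd = 3
gcd of all OTHER numbers (without N[0]=9): gcd([24, 33]) = 3
The new gcd after any change is gcd(3, new_value).
This can be at most 3.
Since 3 = old gcd 3, the gcd can only stay the same or decrease.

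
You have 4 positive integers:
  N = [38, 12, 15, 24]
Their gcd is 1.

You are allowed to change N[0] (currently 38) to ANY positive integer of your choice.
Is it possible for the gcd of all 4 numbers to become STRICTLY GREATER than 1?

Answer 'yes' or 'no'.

Current gcd = 1
gcd of all OTHER numbers (without N[0]=38): gcd([12, 15, 24]) = 3
The new gcd after any change is gcd(3, new_value).
This can be at most 3.
Since 3 > old gcd 1, the gcd CAN increase (e.g., set N[0] = 3).

Answer: yes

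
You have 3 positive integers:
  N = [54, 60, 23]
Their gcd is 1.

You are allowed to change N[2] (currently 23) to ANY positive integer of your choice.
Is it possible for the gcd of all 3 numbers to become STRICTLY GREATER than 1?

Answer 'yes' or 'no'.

Current gcd = 1
gcd of all OTHER numbers (without N[2]=23): gcd([54, 60]) = 6
The new gcd after any change is gcd(6, new_value).
This can be at most 6.
Since 6 > old gcd 1, the gcd CAN increase (e.g., set N[2] = 6).

Answer: yes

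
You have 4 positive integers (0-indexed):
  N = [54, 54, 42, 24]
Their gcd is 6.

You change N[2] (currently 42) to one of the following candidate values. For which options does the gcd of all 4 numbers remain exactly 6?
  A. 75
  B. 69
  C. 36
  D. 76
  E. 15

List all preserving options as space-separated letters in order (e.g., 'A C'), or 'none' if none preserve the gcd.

Answer: C

Derivation:
Old gcd = 6; gcd of others (without N[2]) = 6
New gcd for candidate v: gcd(6, v). Preserves old gcd iff gcd(6, v) = 6.
  Option A: v=75, gcd(6,75)=3 -> changes
  Option B: v=69, gcd(6,69)=3 -> changes
  Option C: v=36, gcd(6,36)=6 -> preserves
  Option D: v=76, gcd(6,76)=2 -> changes
  Option E: v=15, gcd(6,15)=3 -> changes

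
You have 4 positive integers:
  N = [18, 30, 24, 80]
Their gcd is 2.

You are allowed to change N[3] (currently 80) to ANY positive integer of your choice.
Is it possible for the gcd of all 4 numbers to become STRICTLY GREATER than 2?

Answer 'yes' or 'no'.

Current gcd = 2
gcd of all OTHER numbers (without N[3]=80): gcd([18, 30, 24]) = 6
The new gcd after any change is gcd(6, new_value).
This can be at most 6.
Since 6 > old gcd 2, the gcd CAN increase (e.g., set N[3] = 6).

Answer: yes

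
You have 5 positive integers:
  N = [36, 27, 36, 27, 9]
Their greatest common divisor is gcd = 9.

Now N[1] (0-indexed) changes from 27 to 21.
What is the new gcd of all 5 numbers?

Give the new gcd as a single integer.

Answer: 3

Derivation:
Numbers: [36, 27, 36, 27, 9], gcd = 9
Change: index 1, 27 -> 21
gcd of the OTHER numbers (without index 1): gcd([36, 36, 27, 9]) = 9
New gcd = gcd(g_others, new_val) = gcd(9, 21) = 3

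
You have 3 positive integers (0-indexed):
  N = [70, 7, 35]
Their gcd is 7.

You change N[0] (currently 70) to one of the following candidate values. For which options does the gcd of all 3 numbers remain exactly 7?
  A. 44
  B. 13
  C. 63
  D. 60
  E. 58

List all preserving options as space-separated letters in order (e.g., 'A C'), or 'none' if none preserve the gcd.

Answer: C

Derivation:
Old gcd = 7; gcd of others (without N[0]) = 7
New gcd for candidate v: gcd(7, v). Preserves old gcd iff gcd(7, v) = 7.
  Option A: v=44, gcd(7,44)=1 -> changes
  Option B: v=13, gcd(7,13)=1 -> changes
  Option C: v=63, gcd(7,63)=7 -> preserves
  Option D: v=60, gcd(7,60)=1 -> changes
  Option E: v=58, gcd(7,58)=1 -> changes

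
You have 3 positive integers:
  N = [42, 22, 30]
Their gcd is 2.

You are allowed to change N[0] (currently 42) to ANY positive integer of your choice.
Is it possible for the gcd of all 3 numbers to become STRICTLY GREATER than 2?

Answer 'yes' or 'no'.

Current gcd = 2
gcd of all OTHER numbers (without N[0]=42): gcd([22, 30]) = 2
The new gcd after any change is gcd(2, new_value).
This can be at most 2.
Since 2 = old gcd 2, the gcd can only stay the same or decrease.

Answer: no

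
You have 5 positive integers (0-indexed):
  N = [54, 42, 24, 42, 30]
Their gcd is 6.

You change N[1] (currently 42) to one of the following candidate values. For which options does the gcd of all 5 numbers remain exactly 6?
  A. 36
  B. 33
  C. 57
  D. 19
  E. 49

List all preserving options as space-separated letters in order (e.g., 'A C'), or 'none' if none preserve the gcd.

Answer: A

Derivation:
Old gcd = 6; gcd of others (without N[1]) = 6
New gcd for candidate v: gcd(6, v). Preserves old gcd iff gcd(6, v) = 6.
  Option A: v=36, gcd(6,36)=6 -> preserves
  Option B: v=33, gcd(6,33)=3 -> changes
  Option C: v=57, gcd(6,57)=3 -> changes
  Option D: v=19, gcd(6,19)=1 -> changes
  Option E: v=49, gcd(6,49)=1 -> changes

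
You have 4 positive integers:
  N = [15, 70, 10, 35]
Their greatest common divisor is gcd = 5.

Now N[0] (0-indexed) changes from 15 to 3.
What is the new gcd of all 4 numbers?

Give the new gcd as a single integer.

Answer: 1

Derivation:
Numbers: [15, 70, 10, 35], gcd = 5
Change: index 0, 15 -> 3
gcd of the OTHER numbers (without index 0): gcd([70, 10, 35]) = 5
New gcd = gcd(g_others, new_val) = gcd(5, 3) = 1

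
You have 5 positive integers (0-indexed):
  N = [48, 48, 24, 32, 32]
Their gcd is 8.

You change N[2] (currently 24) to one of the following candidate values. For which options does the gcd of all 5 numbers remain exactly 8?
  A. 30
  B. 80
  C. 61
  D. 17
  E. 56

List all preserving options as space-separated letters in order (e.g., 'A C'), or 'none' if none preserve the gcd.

Answer: E

Derivation:
Old gcd = 8; gcd of others (without N[2]) = 16
New gcd for candidate v: gcd(16, v). Preserves old gcd iff gcd(16, v) = 8.
  Option A: v=30, gcd(16,30)=2 -> changes
  Option B: v=80, gcd(16,80)=16 -> changes
  Option C: v=61, gcd(16,61)=1 -> changes
  Option D: v=17, gcd(16,17)=1 -> changes
  Option E: v=56, gcd(16,56)=8 -> preserves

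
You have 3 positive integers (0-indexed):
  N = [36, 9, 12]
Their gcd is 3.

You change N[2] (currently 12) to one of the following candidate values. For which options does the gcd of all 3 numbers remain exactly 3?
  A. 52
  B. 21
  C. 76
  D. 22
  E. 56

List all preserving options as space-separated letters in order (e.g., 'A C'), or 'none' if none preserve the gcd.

Answer: B

Derivation:
Old gcd = 3; gcd of others (without N[2]) = 9
New gcd for candidate v: gcd(9, v). Preserves old gcd iff gcd(9, v) = 3.
  Option A: v=52, gcd(9,52)=1 -> changes
  Option B: v=21, gcd(9,21)=3 -> preserves
  Option C: v=76, gcd(9,76)=1 -> changes
  Option D: v=22, gcd(9,22)=1 -> changes
  Option E: v=56, gcd(9,56)=1 -> changes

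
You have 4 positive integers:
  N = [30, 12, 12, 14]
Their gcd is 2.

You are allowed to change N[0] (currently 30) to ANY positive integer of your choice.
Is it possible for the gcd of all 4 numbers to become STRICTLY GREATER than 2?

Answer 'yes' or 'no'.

Answer: no

Derivation:
Current gcd = 2
gcd of all OTHER numbers (without N[0]=30): gcd([12, 12, 14]) = 2
The new gcd after any change is gcd(2, new_value).
This can be at most 2.
Since 2 = old gcd 2, the gcd can only stay the same or decrease.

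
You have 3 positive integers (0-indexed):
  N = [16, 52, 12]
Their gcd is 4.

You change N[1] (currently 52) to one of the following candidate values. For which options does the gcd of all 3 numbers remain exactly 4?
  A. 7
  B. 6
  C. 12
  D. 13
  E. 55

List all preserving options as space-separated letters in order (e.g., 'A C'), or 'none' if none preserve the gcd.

Old gcd = 4; gcd of others (without N[1]) = 4
New gcd for candidate v: gcd(4, v). Preserves old gcd iff gcd(4, v) = 4.
  Option A: v=7, gcd(4,7)=1 -> changes
  Option B: v=6, gcd(4,6)=2 -> changes
  Option C: v=12, gcd(4,12)=4 -> preserves
  Option D: v=13, gcd(4,13)=1 -> changes
  Option E: v=55, gcd(4,55)=1 -> changes

Answer: C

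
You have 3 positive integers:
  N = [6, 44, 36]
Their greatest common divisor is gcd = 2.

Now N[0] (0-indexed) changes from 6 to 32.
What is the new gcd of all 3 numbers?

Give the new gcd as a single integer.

Answer: 4

Derivation:
Numbers: [6, 44, 36], gcd = 2
Change: index 0, 6 -> 32
gcd of the OTHER numbers (without index 0): gcd([44, 36]) = 4
New gcd = gcd(g_others, new_val) = gcd(4, 32) = 4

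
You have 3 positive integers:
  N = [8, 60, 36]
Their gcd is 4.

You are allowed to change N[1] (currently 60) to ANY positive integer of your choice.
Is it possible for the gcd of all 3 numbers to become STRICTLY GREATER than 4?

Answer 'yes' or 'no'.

Answer: no

Derivation:
Current gcd = 4
gcd of all OTHER numbers (without N[1]=60): gcd([8, 36]) = 4
The new gcd after any change is gcd(4, new_value).
This can be at most 4.
Since 4 = old gcd 4, the gcd can only stay the same or decrease.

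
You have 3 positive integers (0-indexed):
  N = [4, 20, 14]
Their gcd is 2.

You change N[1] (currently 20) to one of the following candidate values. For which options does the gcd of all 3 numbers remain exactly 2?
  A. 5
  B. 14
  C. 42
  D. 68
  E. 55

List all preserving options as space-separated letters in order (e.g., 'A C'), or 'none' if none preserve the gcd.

Old gcd = 2; gcd of others (without N[1]) = 2
New gcd for candidate v: gcd(2, v). Preserves old gcd iff gcd(2, v) = 2.
  Option A: v=5, gcd(2,5)=1 -> changes
  Option B: v=14, gcd(2,14)=2 -> preserves
  Option C: v=42, gcd(2,42)=2 -> preserves
  Option D: v=68, gcd(2,68)=2 -> preserves
  Option E: v=55, gcd(2,55)=1 -> changes

Answer: B C D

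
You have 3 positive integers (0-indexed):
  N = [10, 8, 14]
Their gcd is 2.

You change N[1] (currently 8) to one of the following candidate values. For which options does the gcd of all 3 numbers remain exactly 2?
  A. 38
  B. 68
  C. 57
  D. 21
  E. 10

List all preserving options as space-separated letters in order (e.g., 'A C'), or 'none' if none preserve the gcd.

Answer: A B E

Derivation:
Old gcd = 2; gcd of others (without N[1]) = 2
New gcd for candidate v: gcd(2, v). Preserves old gcd iff gcd(2, v) = 2.
  Option A: v=38, gcd(2,38)=2 -> preserves
  Option B: v=68, gcd(2,68)=2 -> preserves
  Option C: v=57, gcd(2,57)=1 -> changes
  Option D: v=21, gcd(2,21)=1 -> changes
  Option E: v=10, gcd(2,10)=2 -> preserves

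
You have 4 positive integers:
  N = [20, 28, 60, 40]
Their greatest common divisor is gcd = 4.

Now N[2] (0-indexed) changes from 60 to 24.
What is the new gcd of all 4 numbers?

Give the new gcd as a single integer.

Numbers: [20, 28, 60, 40], gcd = 4
Change: index 2, 60 -> 24
gcd of the OTHER numbers (without index 2): gcd([20, 28, 40]) = 4
New gcd = gcd(g_others, new_val) = gcd(4, 24) = 4

Answer: 4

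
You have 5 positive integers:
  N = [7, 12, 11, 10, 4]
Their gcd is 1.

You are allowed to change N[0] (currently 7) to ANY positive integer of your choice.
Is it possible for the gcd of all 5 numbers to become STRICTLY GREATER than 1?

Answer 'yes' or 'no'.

Current gcd = 1
gcd of all OTHER numbers (without N[0]=7): gcd([12, 11, 10, 4]) = 1
The new gcd after any change is gcd(1, new_value).
This can be at most 1.
Since 1 = old gcd 1, the gcd can only stay the same or decrease.

Answer: no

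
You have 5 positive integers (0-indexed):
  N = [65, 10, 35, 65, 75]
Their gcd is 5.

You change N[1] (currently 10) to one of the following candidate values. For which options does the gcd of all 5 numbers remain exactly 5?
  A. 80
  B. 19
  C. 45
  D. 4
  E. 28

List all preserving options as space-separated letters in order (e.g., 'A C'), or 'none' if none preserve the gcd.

Answer: A C

Derivation:
Old gcd = 5; gcd of others (without N[1]) = 5
New gcd for candidate v: gcd(5, v). Preserves old gcd iff gcd(5, v) = 5.
  Option A: v=80, gcd(5,80)=5 -> preserves
  Option B: v=19, gcd(5,19)=1 -> changes
  Option C: v=45, gcd(5,45)=5 -> preserves
  Option D: v=4, gcd(5,4)=1 -> changes
  Option E: v=28, gcd(5,28)=1 -> changes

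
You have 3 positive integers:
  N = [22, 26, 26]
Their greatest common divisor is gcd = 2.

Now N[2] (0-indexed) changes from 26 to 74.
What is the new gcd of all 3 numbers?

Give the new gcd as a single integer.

Answer: 2

Derivation:
Numbers: [22, 26, 26], gcd = 2
Change: index 2, 26 -> 74
gcd of the OTHER numbers (without index 2): gcd([22, 26]) = 2
New gcd = gcd(g_others, new_val) = gcd(2, 74) = 2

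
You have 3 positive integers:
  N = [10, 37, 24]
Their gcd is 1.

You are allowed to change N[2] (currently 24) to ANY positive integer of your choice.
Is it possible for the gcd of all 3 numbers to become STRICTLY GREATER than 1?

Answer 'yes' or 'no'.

Current gcd = 1
gcd of all OTHER numbers (without N[2]=24): gcd([10, 37]) = 1
The new gcd after any change is gcd(1, new_value).
This can be at most 1.
Since 1 = old gcd 1, the gcd can only stay the same or decrease.

Answer: no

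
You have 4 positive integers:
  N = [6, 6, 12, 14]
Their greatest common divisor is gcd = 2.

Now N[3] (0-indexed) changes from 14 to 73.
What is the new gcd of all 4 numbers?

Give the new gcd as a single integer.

Numbers: [6, 6, 12, 14], gcd = 2
Change: index 3, 14 -> 73
gcd of the OTHER numbers (without index 3): gcd([6, 6, 12]) = 6
New gcd = gcd(g_others, new_val) = gcd(6, 73) = 1

Answer: 1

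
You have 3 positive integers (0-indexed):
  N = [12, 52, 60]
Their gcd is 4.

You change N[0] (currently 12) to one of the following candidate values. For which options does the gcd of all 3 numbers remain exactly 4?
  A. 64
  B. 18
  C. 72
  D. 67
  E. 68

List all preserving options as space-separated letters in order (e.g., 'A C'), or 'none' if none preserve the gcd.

Answer: A C E

Derivation:
Old gcd = 4; gcd of others (without N[0]) = 4
New gcd for candidate v: gcd(4, v). Preserves old gcd iff gcd(4, v) = 4.
  Option A: v=64, gcd(4,64)=4 -> preserves
  Option B: v=18, gcd(4,18)=2 -> changes
  Option C: v=72, gcd(4,72)=4 -> preserves
  Option D: v=67, gcd(4,67)=1 -> changes
  Option E: v=68, gcd(4,68)=4 -> preserves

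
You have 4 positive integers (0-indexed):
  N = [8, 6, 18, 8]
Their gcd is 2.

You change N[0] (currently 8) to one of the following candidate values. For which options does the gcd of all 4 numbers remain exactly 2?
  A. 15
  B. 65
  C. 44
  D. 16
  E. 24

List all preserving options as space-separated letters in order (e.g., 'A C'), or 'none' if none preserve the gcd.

Old gcd = 2; gcd of others (without N[0]) = 2
New gcd for candidate v: gcd(2, v). Preserves old gcd iff gcd(2, v) = 2.
  Option A: v=15, gcd(2,15)=1 -> changes
  Option B: v=65, gcd(2,65)=1 -> changes
  Option C: v=44, gcd(2,44)=2 -> preserves
  Option D: v=16, gcd(2,16)=2 -> preserves
  Option E: v=24, gcd(2,24)=2 -> preserves

Answer: C D E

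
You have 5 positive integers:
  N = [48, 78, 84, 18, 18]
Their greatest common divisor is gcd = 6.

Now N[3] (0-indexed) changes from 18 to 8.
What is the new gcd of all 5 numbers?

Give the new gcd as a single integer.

Answer: 2

Derivation:
Numbers: [48, 78, 84, 18, 18], gcd = 6
Change: index 3, 18 -> 8
gcd of the OTHER numbers (without index 3): gcd([48, 78, 84, 18]) = 6
New gcd = gcd(g_others, new_val) = gcd(6, 8) = 2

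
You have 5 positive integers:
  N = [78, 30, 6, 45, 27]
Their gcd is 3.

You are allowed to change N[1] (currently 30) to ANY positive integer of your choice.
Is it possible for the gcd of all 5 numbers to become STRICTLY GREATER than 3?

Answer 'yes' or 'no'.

Answer: no

Derivation:
Current gcd = 3
gcd of all OTHER numbers (without N[1]=30): gcd([78, 6, 45, 27]) = 3
The new gcd after any change is gcd(3, new_value).
This can be at most 3.
Since 3 = old gcd 3, the gcd can only stay the same or decrease.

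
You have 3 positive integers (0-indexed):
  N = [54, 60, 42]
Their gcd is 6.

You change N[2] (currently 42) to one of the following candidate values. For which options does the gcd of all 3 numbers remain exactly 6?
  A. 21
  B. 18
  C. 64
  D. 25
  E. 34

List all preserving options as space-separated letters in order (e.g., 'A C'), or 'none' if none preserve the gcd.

Answer: B

Derivation:
Old gcd = 6; gcd of others (without N[2]) = 6
New gcd for candidate v: gcd(6, v). Preserves old gcd iff gcd(6, v) = 6.
  Option A: v=21, gcd(6,21)=3 -> changes
  Option B: v=18, gcd(6,18)=6 -> preserves
  Option C: v=64, gcd(6,64)=2 -> changes
  Option D: v=25, gcd(6,25)=1 -> changes
  Option E: v=34, gcd(6,34)=2 -> changes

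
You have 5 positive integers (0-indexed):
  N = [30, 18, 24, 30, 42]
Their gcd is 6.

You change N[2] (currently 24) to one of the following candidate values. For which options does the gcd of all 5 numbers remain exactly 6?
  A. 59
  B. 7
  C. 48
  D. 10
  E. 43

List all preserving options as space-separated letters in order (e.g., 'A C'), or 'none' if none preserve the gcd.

Old gcd = 6; gcd of others (without N[2]) = 6
New gcd for candidate v: gcd(6, v). Preserves old gcd iff gcd(6, v) = 6.
  Option A: v=59, gcd(6,59)=1 -> changes
  Option B: v=7, gcd(6,7)=1 -> changes
  Option C: v=48, gcd(6,48)=6 -> preserves
  Option D: v=10, gcd(6,10)=2 -> changes
  Option E: v=43, gcd(6,43)=1 -> changes

Answer: C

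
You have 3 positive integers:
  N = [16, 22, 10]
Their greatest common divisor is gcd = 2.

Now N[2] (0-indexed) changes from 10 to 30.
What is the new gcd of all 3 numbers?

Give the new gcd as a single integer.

Answer: 2

Derivation:
Numbers: [16, 22, 10], gcd = 2
Change: index 2, 10 -> 30
gcd of the OTHER numbers (without index 2): gcd([16, 22]) = 2
New gcd = gcd(g_others, new_val) = gcd(2, 30) = 2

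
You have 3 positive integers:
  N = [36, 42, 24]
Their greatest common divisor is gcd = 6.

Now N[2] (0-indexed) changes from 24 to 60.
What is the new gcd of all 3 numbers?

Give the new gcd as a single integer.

Numbers: [36, 42, 24], gcd = 6
Change: index 2, 24 -> 60
gcd of the OTHER numbers (without index 2): gcd([36, 42]) = 6
New gcd = gcd(g_others, new_val) = gcd(6, 60) = 6

Answer: 6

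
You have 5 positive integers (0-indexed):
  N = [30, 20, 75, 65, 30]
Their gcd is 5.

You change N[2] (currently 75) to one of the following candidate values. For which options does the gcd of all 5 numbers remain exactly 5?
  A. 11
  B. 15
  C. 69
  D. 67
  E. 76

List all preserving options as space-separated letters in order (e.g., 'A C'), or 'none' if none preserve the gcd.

Old gcd = 5; gcd of others (without N[2]) = 5
New gcd for candidate v: gcd(5, v). Preserves old gcd iff gcd(5, v) = 5.
  Option A: v=11, gcd(5,11)=1 -> changes
  Option B: v=15, gcd(5,15)=5 -> preserves
  Option C: v=69, gcd(5,69)=1 -> changes
  Option D: v=67, gcd(5,67)=1 -> changes
  Option E: v=76, gcd(5,76)=1 -> changes

Answer: B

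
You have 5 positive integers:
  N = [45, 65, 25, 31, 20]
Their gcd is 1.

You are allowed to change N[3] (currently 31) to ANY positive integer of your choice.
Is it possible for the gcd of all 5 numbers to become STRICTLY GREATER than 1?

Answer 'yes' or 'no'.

Answer: yes

Derivation:
Current gcd = 1
gcd of all OTHER numbers (without N[3]=31): gcd([45, 65, 25, 20]) = 5
The new gcd after any change is gcd(5, new_value).
This can be at most 5.
Since 5 > old gcd 1, the gcd CAN increase (e.g., set N[3] = 5).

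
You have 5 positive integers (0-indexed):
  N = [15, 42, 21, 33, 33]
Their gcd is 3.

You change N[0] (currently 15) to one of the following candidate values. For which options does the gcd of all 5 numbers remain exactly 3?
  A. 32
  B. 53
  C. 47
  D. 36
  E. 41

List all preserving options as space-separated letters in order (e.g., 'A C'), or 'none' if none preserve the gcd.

Answer: D

Derivation:
Old gcd = 3; gcd of others (without N[0]) = 3
New gcd for candidate v: gcd(3, v). Preserves old gcd iff gcd(3, v) = 3.
  Option A: v=32, gcd(3,32)=1 -> changes
  Option B: v=53, gcd(3,53)=1 -> changes
  Option C: v=47, gcd(3,47)=1 -> changes
  Option D: v=36, gcd(3,36)=3 -> preserves
  Option E: v=41, gcd(3,41)=1 -> changes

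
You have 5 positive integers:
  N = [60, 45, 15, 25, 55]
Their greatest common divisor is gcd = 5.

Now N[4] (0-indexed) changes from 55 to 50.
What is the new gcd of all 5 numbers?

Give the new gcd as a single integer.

Answer: 5

Derivation:
Numbers: [60, 45, 15, 25, 55], gcd = 5
Change: index 4, 55 -> 50
gcd of the OTHER numbers (without index 4): gcd([60, 45, 15, 25]) = 5
New gcd = gcd(g_others, new_val) = gcd(5, 50) = 5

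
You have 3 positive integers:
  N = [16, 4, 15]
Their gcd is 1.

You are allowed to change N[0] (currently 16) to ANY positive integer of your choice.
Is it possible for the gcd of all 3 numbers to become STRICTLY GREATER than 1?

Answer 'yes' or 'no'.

Answer: no

Derivation:
Current gcd = 1
gcd of all OTHER numbers (without N[0]=16): gcd([4, 15]) = 1
The new gcd after any change is gcd(1, new_value).
This can be at most 1.
Since 1 = old gcd 1, the gcd can only stay the same or decrease.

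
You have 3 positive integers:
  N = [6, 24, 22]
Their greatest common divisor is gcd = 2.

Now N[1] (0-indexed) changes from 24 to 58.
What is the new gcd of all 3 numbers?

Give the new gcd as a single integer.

Numbers: [6, 24, 22], gcd = 2
Change: index 1, 24 -> 58
gcd of the OTHER numbers (without index 1): gcd([6, 22]) = 2
New gcd = gcd(g_others, new_val) = gcd(2, 58) = 2

Answer: 2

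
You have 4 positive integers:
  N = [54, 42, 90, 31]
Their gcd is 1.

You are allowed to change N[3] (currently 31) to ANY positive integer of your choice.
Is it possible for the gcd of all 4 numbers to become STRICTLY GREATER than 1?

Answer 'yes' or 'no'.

Answer: yes

Derivation:
Current gcd = 1
gcd of all OTHER numbers (without N[3]=31): gcd([54, 42, 90]) = 6
The new gcd after any change is gcd(6, new_value).
This can be at most 6.
Since 6 > old gcd 1, the gcd CAN increase (e.g., set N[3] = 6).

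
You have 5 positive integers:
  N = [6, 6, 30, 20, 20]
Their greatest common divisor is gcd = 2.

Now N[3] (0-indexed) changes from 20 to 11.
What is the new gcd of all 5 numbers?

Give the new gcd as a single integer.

Answer: 1

Derivation:
Numbers: [6, 6, 30, 20, 20], gcd = 2
Change: index 3, 20 -> 11
gcd of the OTHER numbers (without index 3): gcd([6, 6, 30, 20]) = 2
New gcd = gcd(g_others, new_val) = gcd(2, 11) = 1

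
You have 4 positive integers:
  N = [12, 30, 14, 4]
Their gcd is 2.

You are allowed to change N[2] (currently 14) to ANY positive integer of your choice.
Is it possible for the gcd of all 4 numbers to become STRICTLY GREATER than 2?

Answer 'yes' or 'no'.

Current gcd = 2
gcd of all OTHER numbers (without N[2]=14): gcd([12, 30, 4]) = 2
The new gcd after any change is gcd(2, new_value).
This can be at most 2.
Since 2 = old gcd 2, the gcd can only stay the same or decrease.

Answer: no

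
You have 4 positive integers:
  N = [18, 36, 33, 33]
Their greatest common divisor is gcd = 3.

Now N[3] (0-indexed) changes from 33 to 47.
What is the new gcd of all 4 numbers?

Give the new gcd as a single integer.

Answer: 1

Derivation:
Numbers: [18, 36, 33, 33], gcd = 3
Change: index 3, 33 -> 47
gcd of the OTHER numbers (without index 3): gcd([18, 36, 33]) = 3
New gcd = gcd(g_others, new_val) = gcd(3, 47) = 1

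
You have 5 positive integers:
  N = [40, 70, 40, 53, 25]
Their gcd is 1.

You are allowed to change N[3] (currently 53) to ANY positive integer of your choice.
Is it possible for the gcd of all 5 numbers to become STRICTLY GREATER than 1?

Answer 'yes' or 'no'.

Current gcd = 1
gcd of all OTHER numbers (without N[3]=53): gcd([40, 70, 40, 25]) = 5
The new gcd after any change is gcd(5, new_value).
This can be at most 5.
Since 5 > old gcd 1, the gcd CAN increase (e.g., set N[3] = 5).

Answer: yes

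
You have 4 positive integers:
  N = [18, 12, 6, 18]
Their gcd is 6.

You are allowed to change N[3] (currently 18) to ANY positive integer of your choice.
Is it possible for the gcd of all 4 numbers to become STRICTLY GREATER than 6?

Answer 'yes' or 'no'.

Answer: no

Derivation:
Current gcd = 6
gcd of all OTHER numbers (without N[3]=18): gcd([18, 12, 6]) = 6
The new gcd after any change is gcd(6, new_value).
This can be at most 6.
Since 6 = old gcd 6, the gcd can only stay the same or decrease.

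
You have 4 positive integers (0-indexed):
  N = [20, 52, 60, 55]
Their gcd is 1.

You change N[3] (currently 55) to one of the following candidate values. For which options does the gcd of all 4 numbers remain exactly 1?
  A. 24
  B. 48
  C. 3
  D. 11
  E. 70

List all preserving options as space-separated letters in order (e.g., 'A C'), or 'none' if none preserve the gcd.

Old gcd = 1; gcd of others (without N[3]) = 4
New gcd for candidate v: gcd(4, v). Preserves old gcd iff gcd(4, v) = 1.
  Option A: v=24, gcd(4,24)=4 -> changes
  Option B: v=48, gcd(4,48)=4 -> changes
  Option C: v=3, gcd(4,3)=1 -> preserves
  Option D: v=11, gcd(4,11)=1 -> preserves
  Option E: v=70, gcd(4,70)=2 -> changes

Answer: C D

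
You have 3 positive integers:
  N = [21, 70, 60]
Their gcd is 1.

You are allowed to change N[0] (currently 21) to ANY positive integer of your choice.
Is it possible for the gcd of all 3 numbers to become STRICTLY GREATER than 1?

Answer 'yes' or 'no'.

Current gcd = 1
gcd of all OTHER numbers (without N[0]=21): gcd([70, 60]) = 10
The new gcd after any change is gcd(10, new_value).
This can be at most 10.
Since 10 > old gcd 1, the gcd CAN increase (e.g., set N[0] = 10).

Answer: yes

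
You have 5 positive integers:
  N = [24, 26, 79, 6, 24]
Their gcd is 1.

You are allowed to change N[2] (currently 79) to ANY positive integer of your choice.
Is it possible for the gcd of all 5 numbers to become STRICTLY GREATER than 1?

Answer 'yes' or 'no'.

Answer: yes

Derivation:
Current gcd = 1
gcd of all OTHER numbers (without N[2]=79): gcd([24, 26, 6, 24]) = 2
The new gcd after any change is gcd(2, new_value).
This can be at most 2.
Since 2 > old gcd 1, the gcd CAN increase (e.g., set N[2] = 2).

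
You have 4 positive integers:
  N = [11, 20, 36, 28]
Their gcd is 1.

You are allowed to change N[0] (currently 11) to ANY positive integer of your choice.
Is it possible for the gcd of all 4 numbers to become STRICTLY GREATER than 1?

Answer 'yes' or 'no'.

Current gcd = 1
gcd of all OTHER numbers (without N[0]=11): gcd([20, 36, 28]) = 4
The new gcd after any change is gcd(4, new_value).
This can be at most 4.
Since 4 > old gcd 1, the gcd CAN increase (e.g., set N[0] = 4).

Answer: yes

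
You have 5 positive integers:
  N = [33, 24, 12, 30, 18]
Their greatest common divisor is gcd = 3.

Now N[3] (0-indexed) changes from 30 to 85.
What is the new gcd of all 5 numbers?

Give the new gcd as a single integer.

Answer: 1

Derivation:
Numbers: [33, 24, 12, 30, 18], gcd = 3
Change: index 3, 30 -> 85
gcd of the OTHER numbers (without index 3): gcd([33, 24, 12, 18]) = 3
New gcd = gcd(g_others, new_val) = gcd(3, 85) = 1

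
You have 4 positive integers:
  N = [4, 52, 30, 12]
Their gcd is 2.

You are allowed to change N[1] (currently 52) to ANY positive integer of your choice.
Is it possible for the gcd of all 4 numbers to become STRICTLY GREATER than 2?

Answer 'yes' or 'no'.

Current gcd = 2
gcd of all OTHER numbers (without N[1]=52): gcd([4, 30, 12]) = 2
The new gcd after any change is gcd(2, new_value).
This can be at most 2.
Since 2 = old gcd 2, the gcd can only stay the same or decrease.

Answer: no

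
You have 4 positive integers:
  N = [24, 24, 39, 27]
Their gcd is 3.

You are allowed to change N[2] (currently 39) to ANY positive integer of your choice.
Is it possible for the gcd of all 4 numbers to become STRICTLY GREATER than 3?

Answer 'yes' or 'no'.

Current gcd = 3
gcd of all OTHER numbers (without N[2]=39): gcd([24, 24, 27]) = 3
The new gcd after any change is gcd(3, new_value).
This can be at most 3.
Since 3 = old gcd 3, the gcd can only stay the same or decrease.

Answer: no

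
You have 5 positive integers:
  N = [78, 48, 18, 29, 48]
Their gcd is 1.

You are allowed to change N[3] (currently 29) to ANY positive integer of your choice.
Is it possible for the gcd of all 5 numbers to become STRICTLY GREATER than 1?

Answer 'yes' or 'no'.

Current gcd = 1
gcd of all OTHER numbers (without N[3]=29): gcd([78, 48, 18, 48]) = 6
The new gcd after any change is gcd(6, new_value).
This can be at most 6.
Since 6 > old gcd 1, the gcd CAN increase (e.g., set N[3] = 6).

Answer: yes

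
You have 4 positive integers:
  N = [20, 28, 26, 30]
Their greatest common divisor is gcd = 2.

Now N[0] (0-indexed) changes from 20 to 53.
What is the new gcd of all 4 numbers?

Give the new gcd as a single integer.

Numbers: [20, 28, 26, 30], gcd = 2
Change: index 0, 20 -> 53
gcd of the OTHER numbers (without index 0): gcd([28, 26, 30]) = 2
New gcd = gcd(g_others, new_val) = gcd(2, 53) = 1

Answer: 1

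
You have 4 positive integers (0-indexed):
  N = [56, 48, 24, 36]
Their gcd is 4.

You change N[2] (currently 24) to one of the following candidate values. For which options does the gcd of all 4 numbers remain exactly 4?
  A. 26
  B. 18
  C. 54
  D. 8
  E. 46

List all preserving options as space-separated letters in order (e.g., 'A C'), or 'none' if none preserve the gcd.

Old gcd = 4; gcd of others (without N[2]) = 4
New gcd for candidate v: gcd(4, v). Preserves old gcd iff gcd(4, v) = 4.
  Option A: v=26, gcd(4,26)=2 -> changes
  Option B: v=18, gcd(4,18)=2 -> changes
  Option C: v=54, gcd(4,54)=2 -> changes
  Option D: v=8, gcd(4,8)=4 -> preserves
  Option E: v=46, gcd(4,46)=2 -> changes

Answer: D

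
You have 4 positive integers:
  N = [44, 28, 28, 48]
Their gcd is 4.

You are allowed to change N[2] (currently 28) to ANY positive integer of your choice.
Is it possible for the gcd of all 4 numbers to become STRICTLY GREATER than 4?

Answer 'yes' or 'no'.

Current gcd = 4
gcd of all OTHER numbers (without N[2]=28): gcd([44, 28, 48]) = 4
The new gcd after any change is gcd(4, new_value).
This can be at most 4.
Since 4 = old gcd 4, the gcd can only stay the same or decrease.

Answer: no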